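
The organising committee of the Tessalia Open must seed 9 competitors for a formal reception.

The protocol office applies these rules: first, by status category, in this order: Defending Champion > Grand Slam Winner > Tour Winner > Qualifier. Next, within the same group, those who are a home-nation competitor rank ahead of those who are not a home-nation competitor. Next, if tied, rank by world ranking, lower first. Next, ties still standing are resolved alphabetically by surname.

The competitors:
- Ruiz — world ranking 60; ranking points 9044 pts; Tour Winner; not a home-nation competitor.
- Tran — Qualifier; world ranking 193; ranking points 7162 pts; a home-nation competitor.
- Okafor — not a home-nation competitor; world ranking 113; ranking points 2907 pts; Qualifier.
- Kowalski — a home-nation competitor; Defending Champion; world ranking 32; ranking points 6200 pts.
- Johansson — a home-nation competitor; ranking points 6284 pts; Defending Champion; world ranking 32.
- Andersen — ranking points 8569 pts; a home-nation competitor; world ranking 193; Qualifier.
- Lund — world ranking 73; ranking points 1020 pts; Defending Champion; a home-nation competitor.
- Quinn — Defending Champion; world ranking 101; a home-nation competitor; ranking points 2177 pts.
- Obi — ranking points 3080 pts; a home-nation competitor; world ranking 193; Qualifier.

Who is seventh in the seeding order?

By status category: Johansson, Kowalski, Lund and Quinn (Defending Champion); then Ruiz (Tour Winner); then Andersen, Obi, Tran and Okafor (Qualifier).
Johansson, Kowalski, Lund and Quinn are each a home-nation competitor, so the next rule applies.
Among Johansson, Kowalski, Lund and Quinn, by world ranking (lower first): Johansson and Kowalski (32) before Lund (73) before Quinn (101).
Among Johansson and Kowalski, alphabetically by surname: Johansson before Kowalski.
Among Andersen, Obi, Tran and Okafor, a home-nation competitor before not a home-nation competitor: Andersen, Obi and Tran (a home-nation competitor) before Okafor (not a home-nation competitor).
Andersen, Obi and Tran all have world ranking 193, so the next rule applies.
Among Andersen, Obi and Tran, alphabetically by surname: Andersen before Obi before Tran.
Order: Johansson, Kowalski, Lund, Quinn, Ruiz, Andersen, Obi, Tran, Okafor.

Obi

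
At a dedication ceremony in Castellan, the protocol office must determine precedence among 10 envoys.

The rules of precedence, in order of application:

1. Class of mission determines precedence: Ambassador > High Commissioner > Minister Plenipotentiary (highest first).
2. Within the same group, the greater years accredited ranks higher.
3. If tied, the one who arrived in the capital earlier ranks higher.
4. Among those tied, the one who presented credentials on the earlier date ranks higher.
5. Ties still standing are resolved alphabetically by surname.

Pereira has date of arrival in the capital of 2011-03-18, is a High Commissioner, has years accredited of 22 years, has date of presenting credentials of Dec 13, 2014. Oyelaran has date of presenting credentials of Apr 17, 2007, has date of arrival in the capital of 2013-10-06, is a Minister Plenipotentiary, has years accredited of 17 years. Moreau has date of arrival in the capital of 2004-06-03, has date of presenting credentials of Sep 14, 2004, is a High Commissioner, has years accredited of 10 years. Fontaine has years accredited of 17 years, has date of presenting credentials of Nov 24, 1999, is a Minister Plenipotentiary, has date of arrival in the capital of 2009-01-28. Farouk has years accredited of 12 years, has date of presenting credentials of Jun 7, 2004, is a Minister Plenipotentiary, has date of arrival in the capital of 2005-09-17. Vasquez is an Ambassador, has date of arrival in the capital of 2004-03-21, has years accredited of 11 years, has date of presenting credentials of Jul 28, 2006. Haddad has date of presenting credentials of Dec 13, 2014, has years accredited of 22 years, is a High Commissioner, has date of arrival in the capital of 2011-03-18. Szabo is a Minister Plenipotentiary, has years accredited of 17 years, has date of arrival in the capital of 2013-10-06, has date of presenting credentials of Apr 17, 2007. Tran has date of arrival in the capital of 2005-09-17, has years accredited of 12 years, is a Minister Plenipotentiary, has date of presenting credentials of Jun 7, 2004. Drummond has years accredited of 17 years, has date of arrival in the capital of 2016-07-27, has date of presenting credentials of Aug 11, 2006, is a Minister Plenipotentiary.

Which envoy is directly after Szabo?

By class of mission: Vasquez (Ambassador); then Haddad, Pereira and Moreau (High Commissioner); then Fontaine, Oyelaran, Szabo, Drummond, Farouk and Tran (Minister Plenipotentiary).
Among Haddad, Pereira and Moreau, by years accredited (higher first): Haddad and Pereira (22 years) before Moreau (10 years).
Haddad and Pereira both have date of arrival in the capital 2011-03-18, so the next rule applies.
Haddad and Pereira both have date of presenting credentials Dec 13, 2014, so the next rule applies.
Among Haddad and Pereira, alphabetically by surname: Haddad before Pereira.
Among Fontaine, Oyelaran, Szabo, Drummond, Farouk and Tran, by years accredited (higher first): Fontaine, Oyelaran, Szabo and Drummond (17 years) before Farouk and Tran (12 years).
Among Fontaine, Oyelaran, Szabo and Drummond, by date of arrival in the capital (earlier first): Fontaine (2009-01-28) before Oyelaran and Szabo (2013-10-06) before Drummond (2016-07-27).
Oyelaran and Szabo both have date of presenting credentials Apr 17, 2007, so the next rule applies.
Among Oyelaran and Szabo, alphabetically by surname: Oyelaran before Szabo.
Farouk and Tran both have date of arrival in the capital 2005-09-17, so the next rule applies.
Farouk and Tran both have date of presenting credentials Jun 7, 2004, so the next rule applies.
Among Farouk and Tran, alphabetically by surname: Farouk before Tran.
Order: Vasquez, Haddad, Pereira, Moreau, Fontaine, Oyelaran, Szabo, Drummond, Farouk, Tran.

Drummond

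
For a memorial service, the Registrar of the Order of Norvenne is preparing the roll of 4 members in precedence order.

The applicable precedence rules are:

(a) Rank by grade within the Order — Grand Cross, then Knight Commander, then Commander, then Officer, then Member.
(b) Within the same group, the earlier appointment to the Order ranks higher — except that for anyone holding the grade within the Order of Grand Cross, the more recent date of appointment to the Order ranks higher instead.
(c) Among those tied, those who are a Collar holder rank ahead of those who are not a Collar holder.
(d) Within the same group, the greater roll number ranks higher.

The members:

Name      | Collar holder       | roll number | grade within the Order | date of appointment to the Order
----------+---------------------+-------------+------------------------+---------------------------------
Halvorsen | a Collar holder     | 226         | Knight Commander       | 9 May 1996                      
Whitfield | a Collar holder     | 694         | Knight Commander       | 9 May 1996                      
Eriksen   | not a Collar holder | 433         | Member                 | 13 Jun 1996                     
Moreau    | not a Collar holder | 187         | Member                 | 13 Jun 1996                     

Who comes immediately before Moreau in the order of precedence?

By grade within the Order: Whitfield and Halvorsen (Knight Commander); then Eriksen and Moreau (Member).
Whitfield and Halvorsen both have date of appointment to the Order 9 May 1996, so the next rule applies.
Whitfield and Halvorsen are each a Collar holder, so the next rule applies.
Among Whitfield and Halvorsen, by roll number (higher first): Whitfield (694) before Halvorsen (226).
Eriksen and Moreau both have date of appointment to the Order 13 Jun 1996, so the next rule applies.
Eriksen and Moreau are each not a Collar holder, so the next rule applies.
Among Eriksen and Moreau, by roll number (higher first): Eriksen (433) before Moreau (187).
Order: Whitfield, Halvorsen, Eriksen, Moreau.

Eriksen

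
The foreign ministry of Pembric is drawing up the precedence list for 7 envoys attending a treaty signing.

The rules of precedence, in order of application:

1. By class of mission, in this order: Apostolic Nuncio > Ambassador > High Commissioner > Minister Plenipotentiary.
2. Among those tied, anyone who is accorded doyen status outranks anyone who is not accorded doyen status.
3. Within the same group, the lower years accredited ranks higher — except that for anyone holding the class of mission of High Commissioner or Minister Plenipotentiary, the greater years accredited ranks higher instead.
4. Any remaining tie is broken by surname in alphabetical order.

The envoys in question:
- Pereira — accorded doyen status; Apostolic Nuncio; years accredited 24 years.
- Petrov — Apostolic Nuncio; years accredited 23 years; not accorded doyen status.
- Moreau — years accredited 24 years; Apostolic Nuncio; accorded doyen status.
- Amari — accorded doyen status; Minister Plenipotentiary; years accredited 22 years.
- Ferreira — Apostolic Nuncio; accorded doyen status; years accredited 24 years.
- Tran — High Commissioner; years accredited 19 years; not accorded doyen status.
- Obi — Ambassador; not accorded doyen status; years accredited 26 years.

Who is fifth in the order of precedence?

Obi

By class of mission: Ferreira, Moreau, Pereira and Petrov (Apostolic Nuncio); then Obi (Ambassador); then Tran (High Commissioner); then Amari (Minister Plenipotentiary).
Among Ferreira, Moreau, Pereira and Petrov, accorded doyen status before not accorded doyen status: Ferreira, Moreau and Pereira (accorded doyen status) before Petrov (not accorded doyen status).
Ferreira, Moreau and Pereira all have years accredited 24 years, so the next rule applies.
Among Ferreira, Moreau and Pereira, alphabetically by surname: Ferreira before Moreau before Pereira.
Order: Ferreira, Moreau, Pereira, Petrov, Obi, Tran, Amari.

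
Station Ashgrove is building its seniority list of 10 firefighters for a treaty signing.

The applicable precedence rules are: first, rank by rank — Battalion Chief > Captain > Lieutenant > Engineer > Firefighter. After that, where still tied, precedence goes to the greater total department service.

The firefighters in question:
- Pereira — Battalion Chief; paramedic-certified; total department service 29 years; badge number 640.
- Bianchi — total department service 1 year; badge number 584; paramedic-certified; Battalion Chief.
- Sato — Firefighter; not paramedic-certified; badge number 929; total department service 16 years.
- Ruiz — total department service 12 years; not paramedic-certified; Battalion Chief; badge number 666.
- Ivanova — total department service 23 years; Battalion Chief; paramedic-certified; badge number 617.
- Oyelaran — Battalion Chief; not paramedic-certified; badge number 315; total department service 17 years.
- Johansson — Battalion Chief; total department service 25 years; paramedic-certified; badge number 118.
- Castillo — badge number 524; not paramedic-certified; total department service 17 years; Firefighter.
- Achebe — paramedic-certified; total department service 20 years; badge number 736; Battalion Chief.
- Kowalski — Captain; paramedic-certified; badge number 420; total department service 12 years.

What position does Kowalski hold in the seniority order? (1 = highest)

By rank: Pereira, Johansson, Ivanova, Achebe, Oyelaran, Ruiz and Bianchi (Battalion Chief); then Kowalski (Captain); then Castillo and Sato (Firefighter).
Among Pereira, Johansson, Ivanova, Achebe, Oyelaran, Ruiz and Bianchi, by total department service (higher first): Pereira (29 years) before Johansson (25 years) before Ivanova (23 years) before Achebe (20 years) before Oyelaran (17 years) before Ruiz (12 years) before Bianchi (1 year).
Among Castillo and Sato, by total department service (higher first): Castillo (17 years) before Sato (16 years).
Order: Pereira, Johansson, Ivanova, Achebe, Oyelaran, Ruiz, Bianchi, Kowalski, Castillo, Sato. So position 8.

8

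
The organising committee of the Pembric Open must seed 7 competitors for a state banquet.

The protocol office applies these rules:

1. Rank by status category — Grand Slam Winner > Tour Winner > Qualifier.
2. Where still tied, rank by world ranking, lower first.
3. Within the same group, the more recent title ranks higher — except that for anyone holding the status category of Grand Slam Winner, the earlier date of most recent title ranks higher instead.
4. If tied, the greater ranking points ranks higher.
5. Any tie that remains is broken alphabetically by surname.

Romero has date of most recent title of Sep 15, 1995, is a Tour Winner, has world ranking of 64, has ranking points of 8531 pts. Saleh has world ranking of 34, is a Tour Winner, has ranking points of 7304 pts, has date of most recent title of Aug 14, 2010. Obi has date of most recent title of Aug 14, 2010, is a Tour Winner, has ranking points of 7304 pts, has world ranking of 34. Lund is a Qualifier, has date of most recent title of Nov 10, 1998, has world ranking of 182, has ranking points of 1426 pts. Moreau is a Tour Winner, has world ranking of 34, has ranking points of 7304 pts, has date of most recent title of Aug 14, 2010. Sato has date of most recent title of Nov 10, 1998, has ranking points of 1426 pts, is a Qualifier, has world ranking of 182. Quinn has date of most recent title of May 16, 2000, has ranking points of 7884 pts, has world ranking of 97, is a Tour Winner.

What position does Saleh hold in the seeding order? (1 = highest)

3

By status category: Moreau, Obi, Saleh, Romero and Quinn (Tour Winner); then Lund and Sato (Qualifier).
Among Moreau, Obi, Saleh, Romero and Quinn, by world ranking (lower first): Moreau, Obi and Saleh (34) before Romero (64) before Quinn (97).
Moreau, Obi and Saleh all have date of most recent title Aug 14, 2010, so the next rule applies.
Moreau, Obi and Saleh all have ranking points 7304 pts, so the next rule applies.
Among Moreau, Obi and Saleh, alphabetically by surname: Moreau before Obi before Saleh.
Lund and Sato both have world ranking 182, so the next rule applies.
Lund and Sato both have date of most recent title Nov 10, 1998, so the next rule applies.
Lund and Sato both have ranking points 1426 pts, so the next rule applies.
Among Lund and Sato, alphabetically by surname: Lund before Sato.
Order: Moreau, Obi, Saleh, Romero, Quinn, Lund, Sato. So position 3.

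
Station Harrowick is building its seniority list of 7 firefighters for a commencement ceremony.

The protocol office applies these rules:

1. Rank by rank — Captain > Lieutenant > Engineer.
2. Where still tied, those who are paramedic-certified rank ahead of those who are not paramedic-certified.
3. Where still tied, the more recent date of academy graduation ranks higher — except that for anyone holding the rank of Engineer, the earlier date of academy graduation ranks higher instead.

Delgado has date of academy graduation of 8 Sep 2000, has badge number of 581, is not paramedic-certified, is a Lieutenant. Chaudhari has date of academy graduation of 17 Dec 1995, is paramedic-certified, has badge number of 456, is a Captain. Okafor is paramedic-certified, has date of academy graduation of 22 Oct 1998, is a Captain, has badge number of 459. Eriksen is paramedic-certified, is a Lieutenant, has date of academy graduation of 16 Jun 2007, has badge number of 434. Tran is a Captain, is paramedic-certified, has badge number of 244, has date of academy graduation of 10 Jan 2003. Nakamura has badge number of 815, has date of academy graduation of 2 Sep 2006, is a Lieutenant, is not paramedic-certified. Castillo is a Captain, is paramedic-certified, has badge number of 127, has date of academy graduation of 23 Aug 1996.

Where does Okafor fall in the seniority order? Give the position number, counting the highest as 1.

2

By rank: Tran, Okafor, Castillo and Chaudhari (Captain); then Eriksen, Nakamura and Delgado (Lieutenant).
Tran, Okafor, Castillo and Chaudhari are each paramedic-certified, so the next rule applies.
Among Tran, Okafor, Castillo and Chaudhari, by date of academy graduation (later first): Tran (10 Jan 2003) before Okafor (22 Oct 1998) before Castillo (23 Aug 1996) before Chaudhari (17 Dec 1995).
Among Eriksen, Nakamura and Delgado, paramedic-certified before not paramedic-certified: Eriksen (paramedic-certified) before Nakamura and Delgado (not paramedic-certified).
Among Nakamura and Delgado, by date of academy graduation (later first): Nakamura (2 Sep 2006) before Delgado (8 Sep 2000).
Order: Tran, Okafor, Castillo, Chaudhari, Eriksen, Nakamura, Delgado. So position 2.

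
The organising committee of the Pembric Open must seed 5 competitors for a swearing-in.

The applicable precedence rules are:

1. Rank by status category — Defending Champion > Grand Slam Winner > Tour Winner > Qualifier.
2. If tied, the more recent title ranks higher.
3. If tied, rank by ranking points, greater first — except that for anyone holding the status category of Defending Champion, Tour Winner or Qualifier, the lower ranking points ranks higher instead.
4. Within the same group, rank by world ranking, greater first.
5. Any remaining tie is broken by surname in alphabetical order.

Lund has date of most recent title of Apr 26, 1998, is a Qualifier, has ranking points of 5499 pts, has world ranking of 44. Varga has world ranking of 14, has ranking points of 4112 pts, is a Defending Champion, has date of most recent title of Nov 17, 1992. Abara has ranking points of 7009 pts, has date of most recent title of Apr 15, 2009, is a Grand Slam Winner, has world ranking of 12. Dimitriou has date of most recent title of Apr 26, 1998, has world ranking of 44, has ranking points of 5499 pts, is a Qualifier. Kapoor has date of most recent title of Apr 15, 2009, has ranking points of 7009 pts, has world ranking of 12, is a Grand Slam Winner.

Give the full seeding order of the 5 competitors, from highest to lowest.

By status category: Varga (Defending Champion); then Abara and Kapoor (Grand Slam Winner); then Dimitriou and Lund (Qualifier).
Abara and Kapoor both have date of most recent title Apr 15, 2009, so the next rule applies.
Abara and Kapoor both have ranking points 7009 pts, so the next rule applies.
Abara and Kapoor both have world ranking 12, so the next rule applies.
Among Abara and Kapoor, alphabetically by surname: Abara before Kapoor.
Dimitriou and Lund both have date of most recent title Apr 26, 1998, so the next rule applies.
Dimitriou and Lund both have ranking points 5499 pts, so the next rule applies.
Dimitriou and Lund both have world ranking 44, so the next rule applies.
Among Dimitriou and Lund, alphabetically by surname: Dimitriou before Lund.
Full order: Varga, Abara, Kapoor, Dimitriou, Lund.

Varga, Abara, Kapoor, Dimitriou, Lund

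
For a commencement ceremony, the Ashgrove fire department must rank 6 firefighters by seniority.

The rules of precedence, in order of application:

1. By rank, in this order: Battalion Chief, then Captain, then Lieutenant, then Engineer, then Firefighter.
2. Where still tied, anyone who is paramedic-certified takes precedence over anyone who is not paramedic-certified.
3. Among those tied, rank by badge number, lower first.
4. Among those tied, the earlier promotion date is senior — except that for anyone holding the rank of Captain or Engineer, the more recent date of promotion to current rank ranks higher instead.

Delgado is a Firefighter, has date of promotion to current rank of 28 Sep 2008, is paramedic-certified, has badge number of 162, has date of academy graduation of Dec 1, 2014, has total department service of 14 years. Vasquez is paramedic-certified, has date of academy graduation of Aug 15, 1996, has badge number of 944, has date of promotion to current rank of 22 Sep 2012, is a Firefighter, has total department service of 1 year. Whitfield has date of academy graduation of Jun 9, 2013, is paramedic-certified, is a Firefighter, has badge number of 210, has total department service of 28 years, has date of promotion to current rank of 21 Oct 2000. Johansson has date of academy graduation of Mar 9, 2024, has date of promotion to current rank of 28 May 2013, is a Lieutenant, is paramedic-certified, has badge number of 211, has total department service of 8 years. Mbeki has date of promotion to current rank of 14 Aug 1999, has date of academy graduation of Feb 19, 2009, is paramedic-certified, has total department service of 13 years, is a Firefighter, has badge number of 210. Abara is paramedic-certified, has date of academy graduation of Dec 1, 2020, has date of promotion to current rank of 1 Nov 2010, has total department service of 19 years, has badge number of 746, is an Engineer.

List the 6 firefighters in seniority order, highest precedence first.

Johansson, Abara, Delgado, Mbeki, Whitfield, Vasquez

By rank: Johansson (Lieutenant); then Abara (Engineer); then Delgado, Mbeki, Whitfield and Vasquez (Firefighter).
Delgado, Mbeki, Whitfield and Vasquez are each paramedic-certified, so the next rule applies.
Among Delgado, Mbeki, Whitfield and Vasquez, by badge number (lower first): Delgado (162) before Mbeki and Whitfield (210) before Vasquez (944).
Among Mbeki and Whitfield, by date of promotion to current rank (earlier first): Mbeki (14 Aug 1999) before Whitfield (21 Oct 2000).
Full order: Johansson, Abara, Delgado, Mbeki, Whitfield, Vasquez.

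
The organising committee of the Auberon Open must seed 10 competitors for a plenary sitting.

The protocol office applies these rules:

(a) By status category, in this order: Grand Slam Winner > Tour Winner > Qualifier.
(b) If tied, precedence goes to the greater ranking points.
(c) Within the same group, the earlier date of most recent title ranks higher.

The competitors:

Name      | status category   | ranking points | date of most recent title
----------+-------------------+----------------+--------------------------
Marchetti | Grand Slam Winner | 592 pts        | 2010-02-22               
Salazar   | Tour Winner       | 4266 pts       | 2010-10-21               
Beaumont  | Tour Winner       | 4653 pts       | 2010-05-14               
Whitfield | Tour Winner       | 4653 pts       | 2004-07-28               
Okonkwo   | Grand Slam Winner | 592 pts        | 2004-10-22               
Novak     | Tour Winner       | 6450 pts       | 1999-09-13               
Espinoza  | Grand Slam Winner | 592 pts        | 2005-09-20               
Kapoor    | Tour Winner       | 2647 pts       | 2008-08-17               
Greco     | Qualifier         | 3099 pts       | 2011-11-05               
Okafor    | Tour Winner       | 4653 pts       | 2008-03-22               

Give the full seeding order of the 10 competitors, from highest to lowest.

Okonkwo, Espinoza, Marchetti, Novak, Whitfield, Okafor, Beaumont, Salazar, Kapoor, Greco

By status category: Okonkwo, Espinoza and Marchetti (Grand Slam Winner); then Novak, Whitfield, Okafor, Beaumont, Salazar and Kapoor (Tour Winner); then Greco (Qualifier).
Okonkwo, Espinoza and Marchetti all have ranking points 592 pts, so the next rule applies.
Among Okonkwo, Espinoza and Marchetti, by date of most recent title (earlier first): Okonkwo (2004-10-22) before Espinoza (2005-09-20) before Marchetti (2010-02-22).
Among Novak, Whitfield, Okafor, Beaumont, Salazar and Kapoor, by ranking points (higher first): Novak (6450 pts) before Whitfield, Okafor and Beaumont (4653 pts) before Salazar (4266 pts) before Kapoor (2647 pts).
Among Whitfield, Okafor and Beaumont, by date of most recent title (earlier first): Whitfield (2004-07-28) before Okafor (2008-03-22) before Beaumont (2010-05-14).
Full order: Okonkwo, Espinoza, Marchetti, Novak, Whitfield, Okafor, Beaumont, Salazar, Kapoor, Greco.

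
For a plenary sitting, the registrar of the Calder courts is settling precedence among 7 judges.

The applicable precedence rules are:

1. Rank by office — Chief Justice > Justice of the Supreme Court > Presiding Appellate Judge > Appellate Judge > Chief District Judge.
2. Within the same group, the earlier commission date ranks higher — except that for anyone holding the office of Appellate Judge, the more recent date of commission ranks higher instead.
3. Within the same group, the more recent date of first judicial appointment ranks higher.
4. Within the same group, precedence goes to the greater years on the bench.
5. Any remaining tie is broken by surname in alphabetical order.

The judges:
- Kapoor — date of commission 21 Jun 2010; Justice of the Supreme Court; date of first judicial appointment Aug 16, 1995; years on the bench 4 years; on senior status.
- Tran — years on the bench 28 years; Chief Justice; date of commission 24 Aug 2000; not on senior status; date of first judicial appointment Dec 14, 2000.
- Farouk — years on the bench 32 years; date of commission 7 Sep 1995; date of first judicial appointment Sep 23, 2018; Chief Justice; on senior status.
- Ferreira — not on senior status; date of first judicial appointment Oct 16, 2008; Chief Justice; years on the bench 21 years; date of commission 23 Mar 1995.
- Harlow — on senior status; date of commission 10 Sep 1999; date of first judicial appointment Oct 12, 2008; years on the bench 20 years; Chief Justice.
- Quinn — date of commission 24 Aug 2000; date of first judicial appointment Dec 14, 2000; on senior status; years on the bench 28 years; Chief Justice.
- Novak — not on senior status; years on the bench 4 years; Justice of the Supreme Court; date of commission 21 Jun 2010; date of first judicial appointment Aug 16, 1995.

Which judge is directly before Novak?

By office: Ferreira, Farouk, Harlow, Quinn and Tran (Chief Justice); then Kapoor and Novak (Justice of the Supreme Court).
Among Ferreira, Farouk, Harlow, Quinn and Tran, by date of commission (earlier first): Ferreira (23 Mar 1995) before Farouk (7 Sep 1995) before Harlow (10 Sep 1999) before Quinn and Tran (24 Aug 2000).
Quinn and Tran both have date of first judicial appointment Dec 14, 2000, so the next rule applies.
Quinn and Tran both have years on the bench 28 years, so the next rule applies.
Among Quinn and Tran, alphabetically by surname: Quinn before Tran.
Kapoor and Novak both have date of commission 21 Jun 2010, so the next rule applies.
Kapoor and Novak both have date of first judicial appointment Aug 16, 1995, so the next rule applies.
Kapoor and Novak both have years on the bench 4 years, so the next rule applies.
Among Kapoor and Novak, alphabetically by surname: Kapoor before Novak.
Order: Ferreira, Farouk, Harlow, Quinn, Tran, Kapoor, Novak.

Kapoor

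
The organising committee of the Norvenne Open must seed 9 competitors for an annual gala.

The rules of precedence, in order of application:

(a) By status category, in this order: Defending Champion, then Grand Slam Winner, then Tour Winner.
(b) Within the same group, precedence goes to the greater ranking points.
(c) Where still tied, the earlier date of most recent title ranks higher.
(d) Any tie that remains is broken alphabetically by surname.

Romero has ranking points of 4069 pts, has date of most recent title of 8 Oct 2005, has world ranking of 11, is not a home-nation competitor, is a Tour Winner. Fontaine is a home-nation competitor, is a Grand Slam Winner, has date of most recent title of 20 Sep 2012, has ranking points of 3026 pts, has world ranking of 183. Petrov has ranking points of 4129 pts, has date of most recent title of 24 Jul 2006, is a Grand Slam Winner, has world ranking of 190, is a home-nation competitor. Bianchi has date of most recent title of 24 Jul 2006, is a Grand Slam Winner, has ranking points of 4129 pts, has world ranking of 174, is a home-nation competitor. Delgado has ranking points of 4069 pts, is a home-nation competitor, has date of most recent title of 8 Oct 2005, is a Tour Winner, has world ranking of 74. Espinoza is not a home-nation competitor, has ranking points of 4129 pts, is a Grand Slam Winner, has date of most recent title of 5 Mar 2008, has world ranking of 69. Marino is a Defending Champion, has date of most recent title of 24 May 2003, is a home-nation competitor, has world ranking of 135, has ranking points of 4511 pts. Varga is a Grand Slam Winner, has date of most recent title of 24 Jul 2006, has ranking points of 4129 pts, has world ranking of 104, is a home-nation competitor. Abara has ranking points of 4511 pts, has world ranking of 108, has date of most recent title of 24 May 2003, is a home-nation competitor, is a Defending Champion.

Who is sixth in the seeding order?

Espinoza

By status category: Abara and Marino (Defending Champion); then Bianchi, Petrov, Varga, Espinoza and Fontaine (Grand Slam Winner); then Delgado and Romero (Tour Winner).
Abara and Marino both have ranking points 4511 pts, so the next rule applies.
Abara and Marino both have date of most recent title 24 May 2003, so the next rule applies.
Among Abara and Marino, alphabetically by surname: Abara before Marino.
Among Bianchi, Petrov, Varga, Espinoza and Fontaine, by ranking points (higher first): Bianchi, Petrov, Varga and Espinoza (4129 pts) before Fontaine (3026 pts).
Among Bianchi, Petrov, Varga and Espinoza, by date of most recent title (earlier first): Bianchi, Petrov and Varga (24 Jul 2006) before Espinoza (5 Mar 2008).
Among Bianchi, Petrov and Varga, alphabetically by surname: Bianchi before Petrov before Varga.
Delgado and Romero both have ranking points 4069 pts, so the next rule applies.
Delgado and Romero both have date of most recent title 8 Oct 2005, so the next rule applies.
Among Delgado and Romero, alphabetically by surname: Delgado before Romero.
Order: Abara, Marino, Bianchi, Petrov, Varga, Espinoza, Fontaine, Delgado, Romero.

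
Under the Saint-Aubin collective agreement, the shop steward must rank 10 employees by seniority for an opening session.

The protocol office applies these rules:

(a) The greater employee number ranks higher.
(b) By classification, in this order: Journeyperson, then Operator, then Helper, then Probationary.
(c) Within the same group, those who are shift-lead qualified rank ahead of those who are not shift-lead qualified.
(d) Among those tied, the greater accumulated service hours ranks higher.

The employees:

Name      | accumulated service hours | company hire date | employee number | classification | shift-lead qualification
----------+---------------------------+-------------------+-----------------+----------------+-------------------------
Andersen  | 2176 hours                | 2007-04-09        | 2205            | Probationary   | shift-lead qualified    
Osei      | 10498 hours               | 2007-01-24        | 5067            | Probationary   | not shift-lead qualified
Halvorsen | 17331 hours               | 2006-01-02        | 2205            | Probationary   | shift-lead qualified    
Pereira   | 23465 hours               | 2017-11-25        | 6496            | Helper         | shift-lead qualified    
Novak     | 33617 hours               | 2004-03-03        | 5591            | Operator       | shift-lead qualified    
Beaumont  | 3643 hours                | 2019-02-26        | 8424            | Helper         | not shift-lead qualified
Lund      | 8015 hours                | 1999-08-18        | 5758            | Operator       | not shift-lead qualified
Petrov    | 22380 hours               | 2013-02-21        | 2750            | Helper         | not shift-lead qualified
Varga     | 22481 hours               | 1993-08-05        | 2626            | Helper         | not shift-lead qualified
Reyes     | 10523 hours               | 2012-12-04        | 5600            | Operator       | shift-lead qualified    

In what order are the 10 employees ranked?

Beaumont, Pereira, Lund, Reyes, Novak, Osei, Petrov, Varga, Halvorsen, Andersen

By employee number (higher first): Beaumont (8424); then Pereira (6496); then Lund (5758); then Reyes (5600); then Novak (5591); then Osei (5067); then Petrov (2750); then Varga (2626); then Halvorsen and Andersen (both 2205).
Halvorsen and Andersen are each Probationary, so the next rule applies.
Halvorsen and Andersen are each shift-lead qualified, so the next rule applies.
Among Halvorsen and Andersen, by accumulated service hours (higher first): Halvorsen (17331 hours) before Andersen (2176 hours).
Full order: Beaumont, Pereira, Lund, Reyes, Novak, Osei, Petrov, Varga, Halvorsen, Andersen.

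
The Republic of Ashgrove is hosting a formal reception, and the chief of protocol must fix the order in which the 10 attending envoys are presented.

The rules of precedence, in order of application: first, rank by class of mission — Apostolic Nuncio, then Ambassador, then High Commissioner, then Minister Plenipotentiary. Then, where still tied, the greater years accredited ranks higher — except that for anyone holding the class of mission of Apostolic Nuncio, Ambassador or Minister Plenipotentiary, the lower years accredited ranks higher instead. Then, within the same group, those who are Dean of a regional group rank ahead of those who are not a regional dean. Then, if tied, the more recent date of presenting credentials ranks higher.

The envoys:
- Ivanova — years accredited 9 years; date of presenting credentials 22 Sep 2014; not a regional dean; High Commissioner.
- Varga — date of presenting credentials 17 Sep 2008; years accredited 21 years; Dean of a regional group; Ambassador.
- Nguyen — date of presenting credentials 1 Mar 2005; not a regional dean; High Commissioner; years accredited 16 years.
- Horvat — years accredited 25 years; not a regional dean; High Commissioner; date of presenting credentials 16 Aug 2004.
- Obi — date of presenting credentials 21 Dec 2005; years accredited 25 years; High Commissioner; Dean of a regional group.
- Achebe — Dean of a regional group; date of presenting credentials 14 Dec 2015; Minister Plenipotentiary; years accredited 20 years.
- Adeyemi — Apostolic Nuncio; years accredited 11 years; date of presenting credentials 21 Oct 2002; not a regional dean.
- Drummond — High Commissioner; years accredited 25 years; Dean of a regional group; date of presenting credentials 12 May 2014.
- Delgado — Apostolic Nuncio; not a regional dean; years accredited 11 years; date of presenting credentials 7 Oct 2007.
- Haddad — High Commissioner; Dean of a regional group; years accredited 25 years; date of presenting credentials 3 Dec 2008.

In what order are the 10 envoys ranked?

Delgado, Adeyemi, Varga, Drummond, Haddad, Obi, Horvat, Nguyen, Ivanova, Achebe

By class of mission: Delgado and Adeyemi (Apostolic Nuncio); then Varga (Ambassador); then Drummond, Haddad, Obi, Horvat, Nguyen and Ivanova (High Commissioner); then Achebe (Minister Plenipotentiary).
Delgado and Adeyemi both have years accredited 11 years, so the next rule applies.
Delgado and Adeyemi are each not a regional dean, so the next rule applies.
Among Delgado and Adeyemi, by date of presenting credentials (later first): Delgado (7 Oct 2007) before Adeyemi (21 Oct 2002).
Among Drummond, Haddad, Obi, Horvat, Nguyen and Ivanova, by years accredited (higher first): Drummond, Haddad, Obi and Horvat (25 years) before Nguyen (16 years) before Ivanova (9 years).
Among Drummond, Haddad, Obi and Horvat, Dean of a regional group before not a regional dean: Drummond, Haddad and Obi (Dean of a regional group) before Horvat (not a regional dean).
Among Drummond, Haddad and Obi, by date of presenting credentials (later first): Drummond (12 May 2014) before Haddad (3 Dec 2008) before Obi (21 Dec 2005).
Full order: Delgado, Adeyemi, Varga, Drummond, Haddad, Obi, Horvat, Nguyen, Ivanova, Achebe.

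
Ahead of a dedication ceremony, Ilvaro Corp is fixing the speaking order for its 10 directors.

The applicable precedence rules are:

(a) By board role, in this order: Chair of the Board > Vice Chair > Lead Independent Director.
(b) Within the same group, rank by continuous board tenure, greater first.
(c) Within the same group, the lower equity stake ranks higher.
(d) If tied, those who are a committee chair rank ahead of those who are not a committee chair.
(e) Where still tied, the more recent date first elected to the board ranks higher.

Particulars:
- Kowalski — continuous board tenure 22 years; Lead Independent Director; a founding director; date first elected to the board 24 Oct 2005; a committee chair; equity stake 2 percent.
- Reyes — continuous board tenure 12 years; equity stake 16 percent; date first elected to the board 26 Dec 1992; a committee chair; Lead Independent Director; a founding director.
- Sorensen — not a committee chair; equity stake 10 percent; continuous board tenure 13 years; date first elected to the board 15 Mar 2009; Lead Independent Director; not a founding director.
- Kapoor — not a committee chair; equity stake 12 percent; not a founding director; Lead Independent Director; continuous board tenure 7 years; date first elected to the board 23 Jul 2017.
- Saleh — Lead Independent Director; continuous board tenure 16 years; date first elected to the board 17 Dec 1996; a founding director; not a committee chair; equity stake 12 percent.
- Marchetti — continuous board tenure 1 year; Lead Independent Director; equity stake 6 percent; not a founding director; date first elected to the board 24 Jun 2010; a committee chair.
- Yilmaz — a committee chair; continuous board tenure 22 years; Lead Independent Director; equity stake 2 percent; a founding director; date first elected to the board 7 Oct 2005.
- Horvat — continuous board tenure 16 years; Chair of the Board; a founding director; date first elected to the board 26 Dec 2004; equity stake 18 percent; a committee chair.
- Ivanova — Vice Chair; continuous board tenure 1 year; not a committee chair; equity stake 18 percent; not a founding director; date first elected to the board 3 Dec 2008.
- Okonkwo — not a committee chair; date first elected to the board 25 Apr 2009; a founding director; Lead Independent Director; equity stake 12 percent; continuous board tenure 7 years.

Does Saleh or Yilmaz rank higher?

Yilmaz

By board role: Horvat (Chair of the Board); then Ivanova (Vice Chair); then Kowalski, Yilmaz, Saleh, Sorensen, Reyes, Kapoor, Okonkwo and Marchetti (Lead Independent Director).
Among Kowalski, Yilmaz, Saleh, Sorensen, Reyes, Kapoor, Okonkwo and Marchetti, by continuous board tenure (higher first): Kowalski and Yilmaz (22 years) before Saleh (16 years) before Sorensen (13 years) before Reyes (12 years) before Kapoor and Okonkwo (7 years) before Marchetti (1 year).
Kowalski and Yilmaz both have equity stake 2 percent, so the next rule applies.
Kowalski and Yilmaz are each a committee chair, so the next rule applies.
Among Kowalski and Yilmaz, by date first elected to the board (later first): Kowalski (24 Oct 2005) before Yilmaz (7 Oct 2005).
Kapoor and Okonkwo both have equity stake 12 percent, so the next rule applies.
Kapoor and Okonkwo are each not a committee chair, so the next rule applies.
Among Kapoor and Okonkwo, by date first elected to the board (later first): Kapoor (23 Jul 2017) before Okonkwo (25 Apr 2009).
So Yilmaz takes precedence.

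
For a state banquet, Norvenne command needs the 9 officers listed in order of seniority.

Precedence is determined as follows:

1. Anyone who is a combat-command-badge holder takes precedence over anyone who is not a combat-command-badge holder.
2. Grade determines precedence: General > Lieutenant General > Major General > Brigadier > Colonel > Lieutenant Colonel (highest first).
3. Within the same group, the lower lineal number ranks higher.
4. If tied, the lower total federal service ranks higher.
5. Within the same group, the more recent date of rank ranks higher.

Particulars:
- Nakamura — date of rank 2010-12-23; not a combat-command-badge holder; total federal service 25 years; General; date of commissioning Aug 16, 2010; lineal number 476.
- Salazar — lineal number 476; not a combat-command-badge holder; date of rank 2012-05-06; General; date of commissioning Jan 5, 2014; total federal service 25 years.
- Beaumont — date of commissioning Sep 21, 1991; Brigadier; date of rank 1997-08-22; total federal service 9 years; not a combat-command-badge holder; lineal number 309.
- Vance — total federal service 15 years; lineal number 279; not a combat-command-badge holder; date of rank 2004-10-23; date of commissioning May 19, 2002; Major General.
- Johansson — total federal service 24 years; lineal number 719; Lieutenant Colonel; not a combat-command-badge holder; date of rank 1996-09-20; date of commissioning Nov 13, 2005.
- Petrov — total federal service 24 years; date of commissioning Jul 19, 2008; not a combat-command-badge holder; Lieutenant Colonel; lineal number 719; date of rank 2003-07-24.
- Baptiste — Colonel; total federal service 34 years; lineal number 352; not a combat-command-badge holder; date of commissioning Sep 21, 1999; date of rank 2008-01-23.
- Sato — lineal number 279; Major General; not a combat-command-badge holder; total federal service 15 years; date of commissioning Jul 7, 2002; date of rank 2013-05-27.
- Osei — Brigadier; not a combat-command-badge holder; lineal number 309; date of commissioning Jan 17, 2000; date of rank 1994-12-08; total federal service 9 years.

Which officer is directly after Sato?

By the first rule: Salazar, Nakamura, Sato, Vance, Beaumont, Osei, Baptiste, Petrov and Johansson (each not a combat-command-badge holder).
Among Salazar, Nakamura, Sato, Vance, Beaumont, Osei, Baptiste, Petrov and Johansson, by grade: Salazar and Nakamura (General) before Sato and Vance (Major General) before Beaumont and Osei (Brigadier) before Baptiste (Colonel) before Petrov and Johansson (Lieutenant Colonel).
Salazar and Nakamura both have lineal number 476, so the next rule applies.
Salazar and Nakamura both have total federal service 25 years, so the next rule applies.
Among Salazar and Nakamura, by date of rank (later first): Salazar (2012-05-06) before Nakamura (2010-12-23).
Sato and Vance both have lineal number 279, so the next rule applies.
Sato and Vance both have total federal service 15 years, so the next rule applies.
Among Sato and Vance, by date of rank (later first): Sato (2013-05-27) before Vance (2004-10-23).
Beaumont and Osei both have lineal number 309, so the next rule applies.
Beaumont and Osei both have total federal service 9 years, so the next rule applies.
Among Beaumont and Osei, by date of rank (later first): Beaumont (1997-08-22) before Osei (1994-12-08).
Petrov and Johansson both have lineal number 719, so the next rule applies.
Petrov and Johansson both have total federal service 24 years, so the next rule applies.
Among Petrov and Johansson, by date of rank (later first): Petrov (2003-07-24) before Johansson (1996-09-20).
Order: Salazar, Nakamura, Sato, Vance, Beaumont, Osei, Baptiste, Petrov, Johansson.

Vance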